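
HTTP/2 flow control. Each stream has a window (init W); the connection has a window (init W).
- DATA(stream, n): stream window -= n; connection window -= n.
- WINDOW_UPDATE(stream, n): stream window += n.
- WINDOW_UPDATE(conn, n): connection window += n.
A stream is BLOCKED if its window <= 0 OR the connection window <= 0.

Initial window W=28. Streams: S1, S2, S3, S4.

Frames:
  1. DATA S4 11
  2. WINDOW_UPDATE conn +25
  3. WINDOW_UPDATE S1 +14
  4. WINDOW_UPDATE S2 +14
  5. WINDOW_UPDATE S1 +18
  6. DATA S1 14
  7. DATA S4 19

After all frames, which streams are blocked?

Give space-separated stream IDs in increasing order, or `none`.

Answer: S4

Derivation:
Op 1: conn=17 S1=28 S2=28 S3=28 S4=17 blocked=[]
Op 2: conn=42 S1=28 S2=28 S3=28 S4=17 blocked=[]
Op 3: conn=42 S1=42 S2=28 S3=28 S4=17 blocked=[]
Op 4: conn=42 S1=42 S2=42 S3=28 S4=17 blocked=[]
Op 5: conn=42 S1=60 S2=42 S3=28 S4=17 blocked=[]
Op 6: conn=28 S1=46 S2=42 S3=28 S4=17 blocked=[]
Op 7: conn=9 S1=46 S2=42 S3=28 S4=-2 blocked=[4]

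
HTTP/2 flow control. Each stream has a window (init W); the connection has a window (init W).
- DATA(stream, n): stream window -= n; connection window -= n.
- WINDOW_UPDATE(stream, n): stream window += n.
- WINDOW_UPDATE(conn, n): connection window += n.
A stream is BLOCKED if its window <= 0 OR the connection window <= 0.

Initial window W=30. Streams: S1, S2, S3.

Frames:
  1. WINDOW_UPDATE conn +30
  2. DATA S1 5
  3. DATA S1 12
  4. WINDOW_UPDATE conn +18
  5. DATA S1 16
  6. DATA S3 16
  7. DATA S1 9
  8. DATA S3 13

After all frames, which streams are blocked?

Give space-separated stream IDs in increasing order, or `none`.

Answer: S1

Derivation:
Op 1: conn=60 S1=30 S2=30 S3=30 blocked=[]
Op 2: conn=55 S1=25 S2=30 S3=30 blocked=[]
Op 3: conn=43 S1=13 S2=30 S3=30 blocked=[]
Op 4: conn=61 S1=13 S2=30 S3=30 blocked=[]
Op 5: conn=45 S1=-3 S2=30 S3=30 blocked=[1]
Op 6: conn=29 S1=-3 S2=30 S3=14 blocked=[1]
Op 7: conn=20 S1=-12 S2=30 S3=14 blocked=[1]
Op 8: conn=7 S1=-12 S2=30 S3=1 blocked=[1]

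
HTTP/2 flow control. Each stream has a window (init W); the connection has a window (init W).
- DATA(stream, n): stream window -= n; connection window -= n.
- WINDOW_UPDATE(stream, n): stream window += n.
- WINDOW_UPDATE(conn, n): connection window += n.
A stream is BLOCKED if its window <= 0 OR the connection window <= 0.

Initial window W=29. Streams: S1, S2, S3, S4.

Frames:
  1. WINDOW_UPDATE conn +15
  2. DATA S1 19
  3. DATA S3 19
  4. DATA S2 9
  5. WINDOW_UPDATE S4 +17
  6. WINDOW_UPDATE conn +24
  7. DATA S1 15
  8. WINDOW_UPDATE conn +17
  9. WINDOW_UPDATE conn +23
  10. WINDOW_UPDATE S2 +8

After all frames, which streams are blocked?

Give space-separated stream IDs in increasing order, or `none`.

Answer: S1

Derivation:
Op 1: conn=44 S1=29 S2=29 S3=29 S4=29 blocked=[]
Op 2: conn=25 S1=10 S2=29 S3=29 S4=29 blocked=[]
Op 3: conn=6 S1=10 S2=29 S3=10 S4=29 blocked=[]
Op 4: conn=-3 S1=10 S2=20 S3=10 S4=29 blocked=[1, 2, 3, 4]
Op 5: conn=-3 S1=10 S2=20 S3=10 S4=46 blocked=[1, 2, 3, 4]
Op 6: conn=21 S1=10 S2=20 S3=10 S4=46 blocked=[]
Op 7: conn=6 S1=-5 S2=20 S3=10 S4=46 blocked=[1]
Op 8: conn=23 S1=-5 S2=20 S3=10 S4=46 blocked=[1]
Op 9: conn=46 S1=-5 S2=20 S3=10 S4=46 blocked=[1]
Op 10: conn=46 S1=-5 S2=28 S3=10 S4=46 blocked=[1]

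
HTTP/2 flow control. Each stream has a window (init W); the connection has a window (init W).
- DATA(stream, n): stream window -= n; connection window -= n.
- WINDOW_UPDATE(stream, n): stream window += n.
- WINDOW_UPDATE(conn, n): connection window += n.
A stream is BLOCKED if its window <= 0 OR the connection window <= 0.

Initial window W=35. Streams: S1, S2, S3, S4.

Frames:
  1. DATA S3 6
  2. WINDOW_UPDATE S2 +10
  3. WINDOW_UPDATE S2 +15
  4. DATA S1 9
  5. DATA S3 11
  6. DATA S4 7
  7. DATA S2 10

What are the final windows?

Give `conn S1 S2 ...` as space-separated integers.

Op 1: conn=29 S1=35 S2=35 S3=29 S4=35 blocked=[]
Op 2: conn=29 S1=35 S2=45 S3=29 S4=35 blocked=[]
Op 3: conn=29 S1=35 S2=60 S3=29 S4=35 blocked=[]
Op 4: conn=20 S1=26 S2=60 S3=29 S4=35 blocked=[]
Op 5: conn=9 S1=26 S2=60 S3=18 S4=35 blocked=[]
Op 6: conn=2 S1=26 S2=60 S3=18 S4=28 blocked=[]
Op 7: conn=-8 S1=26 S2=50 S3=18 S4=28 blocked=[1, 2, 3, 4]

Answer: -8 26 50 18 28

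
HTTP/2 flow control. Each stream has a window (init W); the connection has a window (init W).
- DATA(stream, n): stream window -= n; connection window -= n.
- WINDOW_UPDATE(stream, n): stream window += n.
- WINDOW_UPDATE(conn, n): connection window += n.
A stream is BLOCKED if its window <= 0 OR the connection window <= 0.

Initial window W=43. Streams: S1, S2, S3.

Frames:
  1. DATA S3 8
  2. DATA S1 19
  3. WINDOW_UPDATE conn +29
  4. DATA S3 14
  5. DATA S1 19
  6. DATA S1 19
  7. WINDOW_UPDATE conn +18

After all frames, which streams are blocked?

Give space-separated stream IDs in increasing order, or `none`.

Answer: S1

Derivation:
Op 1: conn=35 S1=43 S2=43 S3=35 blocked=[]
Op 2: conn=16 S1=24 S2=43 S3=35 blocked=[]
Op 3: conn=45 S1=24 S2=43 S3=35 blocked=[]
Op 4: conn=31 S1=24 S2=43 S3=21 blocked=[]
Op 5: conn=12 S1=5 S2=43 S3=21 blocked=[]
Op 6: conn=-7 S1=-14 S2=43 S3=21 blocked=[1, 2, 3]
Op 7: conn=11 S1=-14 S2=43 S3=21 blocked=[1]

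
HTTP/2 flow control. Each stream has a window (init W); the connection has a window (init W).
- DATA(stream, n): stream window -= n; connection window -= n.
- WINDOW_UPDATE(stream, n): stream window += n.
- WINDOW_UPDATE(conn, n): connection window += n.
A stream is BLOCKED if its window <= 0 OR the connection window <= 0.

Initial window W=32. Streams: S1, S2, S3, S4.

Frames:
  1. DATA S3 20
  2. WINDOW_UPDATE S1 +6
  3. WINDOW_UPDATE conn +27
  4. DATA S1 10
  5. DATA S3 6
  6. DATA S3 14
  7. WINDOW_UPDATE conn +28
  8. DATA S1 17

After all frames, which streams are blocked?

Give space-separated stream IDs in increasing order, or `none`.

Op 1: conn=12 S1=32 S2=32 S3=12 S4=32 blocked=[]
Op 2: conn=12 S1=38 S2=32 S3=12 S4=32 blocked=[]
Op 3: conn=39 S1=38 S2=32 S3=12 S4=32 blocked=[]
Op 4: conn=29 S1=28 S2=32 S3=12 S4=32 blocked=[]
Op 5: conn=23 S1=28 S2=32 S3=6 S4=32 blocked=[]
Op 6: conn=9 S1=28 S2=32 S3=-8 S4=32 blocked=[3]
Op 7: conn=37 S1=28 S2=32 S3=-8 S4=32 blocked=[3]
Op 8: conn=20 S1=11 S2=32 S3=-8 S4=32 blocked=[3]

Answer: S3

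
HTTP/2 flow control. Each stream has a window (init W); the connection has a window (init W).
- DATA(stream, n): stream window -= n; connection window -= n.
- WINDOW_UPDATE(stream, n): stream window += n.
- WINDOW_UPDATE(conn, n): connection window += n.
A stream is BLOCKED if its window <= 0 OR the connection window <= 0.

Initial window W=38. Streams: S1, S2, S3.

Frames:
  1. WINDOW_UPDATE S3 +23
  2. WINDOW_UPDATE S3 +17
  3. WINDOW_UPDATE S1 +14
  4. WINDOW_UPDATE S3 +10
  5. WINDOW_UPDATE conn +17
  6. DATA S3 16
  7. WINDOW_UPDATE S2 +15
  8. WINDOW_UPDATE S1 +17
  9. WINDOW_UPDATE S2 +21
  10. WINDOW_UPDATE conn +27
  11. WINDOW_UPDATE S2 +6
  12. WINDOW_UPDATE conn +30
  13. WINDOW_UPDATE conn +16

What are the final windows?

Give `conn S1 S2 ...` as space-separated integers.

Answer: 112 69 80 72

Derivation:
Op 1: conn=38 S1=38 S2=38 S3=61 blocked=[]
Op 2: conn=38 S1=38 S2=38 S3=78 blocked=[]
Op 3: conn=38 S1=52 S2=38 S3=78 blocked=[]
Op 4: conn=38 S1=52 S2=38 S3=88 blocked=[]
Op 5: conn=55 S1=52 S2=38 S3=88 blocked=[]
Op 6: conn=39 S1=52 S2=38 S3=72 blocked=[]
Op 7: conn=39 S1=52 S2=53 S3=72 blocked=[]
Op 8: conn=39 S1=69 S2=53 S3=72 blocked=[]
Op 9: conn=39 S1=69 S2=74 S3=72 blocked=[]
Op 10: conn=66 S1=69 S2=74 S3=72 blocked=[]
Op 11: conn=66 S1=69 S2=80 S3=72 blocked=[]
Op 12: conn=96 S1=69 S2=80 S3=72 blocked=[]
Op 13: conn=112 S1=69 S2=80 S3=72 blocked=[]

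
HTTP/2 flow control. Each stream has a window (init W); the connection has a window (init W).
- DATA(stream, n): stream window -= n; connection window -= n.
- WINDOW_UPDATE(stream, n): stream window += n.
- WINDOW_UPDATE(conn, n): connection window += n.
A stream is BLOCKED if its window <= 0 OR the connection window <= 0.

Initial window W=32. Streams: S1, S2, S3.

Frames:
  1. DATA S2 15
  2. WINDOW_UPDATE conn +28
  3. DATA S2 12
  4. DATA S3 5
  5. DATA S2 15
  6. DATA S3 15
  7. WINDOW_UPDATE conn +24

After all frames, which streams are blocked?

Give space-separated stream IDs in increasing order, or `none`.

Op 1: conn=17 S1=32 S2=17 S3=32 blocked=[]
Op 2: conn=45 S1=32 S2=17 S3=32 blocked=[]
Op 3: conn=33 S1=32 S2=5 S3=32 blocked=[]
Op 4: conn=28 S1=32 S2=5 S3=27 blocked=[]
Op 5: conn=13 S1=32 S2=-10 S3=27 blocked=[2]
Op 6: conn=-2 S1=32 S2=-10 S3=12 blocked=[1, 2, 3]
Op 7: conn=22 S1=32 S2=-10 S3=12 blocked=[2]

Answer: S2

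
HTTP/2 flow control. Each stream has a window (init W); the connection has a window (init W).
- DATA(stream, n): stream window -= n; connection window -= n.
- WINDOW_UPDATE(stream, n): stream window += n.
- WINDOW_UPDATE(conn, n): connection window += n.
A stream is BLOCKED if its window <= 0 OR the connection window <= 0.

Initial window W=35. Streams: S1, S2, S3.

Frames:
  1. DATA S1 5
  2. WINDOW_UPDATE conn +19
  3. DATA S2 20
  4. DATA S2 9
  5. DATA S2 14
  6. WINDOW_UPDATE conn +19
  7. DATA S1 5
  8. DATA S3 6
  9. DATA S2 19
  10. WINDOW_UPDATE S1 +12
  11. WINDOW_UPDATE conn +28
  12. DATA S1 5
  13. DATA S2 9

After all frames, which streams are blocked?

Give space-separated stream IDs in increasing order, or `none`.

Op 1: conn=30 S1=30 S2=35 S3=35 blocked=[]
Op 2: conn=49 S1=30 S2=35 S3=35 blocked=[]
Op 3: conn=29 S1=30 S2=15 S3=35 blocked=[]
Op 4: conn=20 S1=30 S2=6 S3=35 blocked=[]
Op 5: conn=6 S1=30 S2=-8 S3=35 blocked=[2]
Op 6: conn=25 S1=30 S2=-8 S3=35 blocked=[2]
Op 7: conn=20 S1=25 S2=-8 S3=35 blocked=[2]
Op 8: conn=14 S1=25 S2=-8 S3=29 blocked=[2]
Op 9: conn=-5 S1=25 S2=-27 S3=29 blocked=[1, 2, 3]
Op 10: conn=-5 S1=37 S2=-27 S3=29 blocked=[1, 2, 3]
Op 11: conn=23 S1=37 S2=-27 S3=29 blocked=[2]
Op 12: conn=18 S1=32 S2=-27 S3=29 blocked=[2]
Op 13: conn=9 S1=32 S2=-36 S3=29 blocked=[2]

Answer: S2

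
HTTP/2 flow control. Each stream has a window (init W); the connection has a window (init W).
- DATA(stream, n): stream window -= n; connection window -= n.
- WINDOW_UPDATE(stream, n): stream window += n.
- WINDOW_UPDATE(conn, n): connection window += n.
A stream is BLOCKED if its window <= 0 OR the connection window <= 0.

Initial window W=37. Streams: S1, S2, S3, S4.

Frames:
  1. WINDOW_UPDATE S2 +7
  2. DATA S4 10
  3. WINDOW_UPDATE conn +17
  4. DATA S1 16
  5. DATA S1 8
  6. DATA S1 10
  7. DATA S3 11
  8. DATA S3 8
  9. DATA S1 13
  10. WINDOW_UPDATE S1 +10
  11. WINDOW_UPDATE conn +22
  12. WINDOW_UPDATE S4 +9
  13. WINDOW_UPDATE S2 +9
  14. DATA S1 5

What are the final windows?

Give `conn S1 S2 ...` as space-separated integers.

Op 1: conn=37 S1=37 S2=44 S3=37 S4=37 blocked=[]
Op 2: conn=27 S1=37 S2=44 S3=37 S4=27 blocked=[]
Op 3: conn=44 S1=37 S2=44 S3=37 S4=27 blocked=[]
Op 4: conn=28 S1=21 S2=44 S3=37 S4=27 blocked=[]
Op 5: conn=20 S1=13 S2=44 S3=37 S4=27 blocked=[]
Op 6: conn=10 S1=3 S2=44 S3=37 S4=27 blocked=[]
Op 7: conn=-1 S1=3 S2=44 S3=26 S4=27 blocked=[1, 2, 3, 4]
Op 8: conn=-9 S1=3 S2=44 S3=18 S4=27 blocked=[1, 2, 3, 4]
Op 9: conn=-22 S1=-10 S2=44 S3=18 S4=27 blocked=[1, 2, 3, 4]
Op 10: conn=-22 S1=0 S2=44 S3=18 S4=27 blocked=[1, 2, 3, 4]
Op 11: conn=0 S1=0 S2=44 S3=18 S4=27 blocked=[1, 2, 3, 4]
Op 12: conn=0 S1=0 S2=44 S3=18 S4=36 blocked=[1, 2, 3, 4]
Op 13: conn=0 S1=0 S2=53 S3=18 S4=36 blocked=[1, 2, 3, 4]
Op 14: conn=-5 S1=-5 S2=53 S3=18 S4=36 blocked=[1, 2, 3, 4]

Answer: -5 -5 53 18 36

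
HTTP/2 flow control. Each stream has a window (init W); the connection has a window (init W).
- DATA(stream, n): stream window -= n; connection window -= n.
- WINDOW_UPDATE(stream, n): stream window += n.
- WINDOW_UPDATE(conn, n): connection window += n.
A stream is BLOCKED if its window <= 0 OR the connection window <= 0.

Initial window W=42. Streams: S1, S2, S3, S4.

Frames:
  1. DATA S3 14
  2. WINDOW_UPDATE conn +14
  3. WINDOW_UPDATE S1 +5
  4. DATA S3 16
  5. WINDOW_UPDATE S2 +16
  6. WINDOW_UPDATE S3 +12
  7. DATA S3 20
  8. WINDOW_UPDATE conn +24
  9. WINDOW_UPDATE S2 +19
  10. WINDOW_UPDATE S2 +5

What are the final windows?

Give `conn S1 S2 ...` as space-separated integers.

Op 1: conn=28 S1=42 S2=42 S3=28 S4=42 blocked=[]
Op 2: conn=42 S1=42 S2=42 S3=28 S4=42 blocked=[]
Op 3: conn=42 S1=47 S2=42 S3=28 S4=42 blocked=[]
Op 4: conn=26 S1=47 S2=42 S3=12 S4=42 blocked=[]
Op 5: conn=26 S1=47 S2=58 S3=12 S4=42 blocked=[]
Op 6: conn=26 S1=47 S2=58 S3=24 S4=42 blocked=[]
Op 7: conn=6 S1=47 S2=58 S3=4 S4=42 blocked=[]
Op 8: conn=30 S1=47 S2=58 S3=4 S4=42 blocked=[]
Op 9: conn=30 S1=47 S2=77 S3=4 S4=42 blocked=[]
Op 10: conn=30 S1=47 S2=82 S3=4 S4=42 blocked=[]

Answer: 30 47 82 4 42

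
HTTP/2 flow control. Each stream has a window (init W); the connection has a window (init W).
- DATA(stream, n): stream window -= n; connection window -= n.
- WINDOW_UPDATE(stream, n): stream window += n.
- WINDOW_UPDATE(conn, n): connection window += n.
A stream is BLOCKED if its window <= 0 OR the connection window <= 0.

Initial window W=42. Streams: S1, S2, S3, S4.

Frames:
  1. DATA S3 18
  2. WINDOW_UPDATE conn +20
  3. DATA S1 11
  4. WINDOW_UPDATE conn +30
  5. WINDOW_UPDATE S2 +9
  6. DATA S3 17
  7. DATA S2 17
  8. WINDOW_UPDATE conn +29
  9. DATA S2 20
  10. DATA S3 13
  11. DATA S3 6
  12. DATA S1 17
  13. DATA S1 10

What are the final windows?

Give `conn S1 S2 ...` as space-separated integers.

Op 1: conn=24 S1=42 S2=42 S3=24 S4=42 blocked=[]
Op 2: conn=44 S1=42 S2=42 S3=24 S4=42 blocked=[]
Op 3: conn=33 S1=31 S2=42 S3=24 S4=42 blocked=[]
Op 4: conn=63 S1=31 S2=42 S3=24 S4=42 blocked=[]
Op 5: conn=63 S1=31 S2=51 S3=24 S4=42 blocked=[]
Op 6: conn=46 S1=31 S2=51 S3=7 S4=42 blocked=[]
Op 7: conn=29 S1=31 S2=34 S3=7 S4=42 blocked=[]
Op 8: conn=58 S1=31 S2=34 S3=7 S4=42 blocked=[]
Op 9: conn=38 S1=31 S2=14 S3=7 S4=42 blocked=[]
Op 10: conn=25 S1=31 S2=14 S3=-6 S4=42 blocked=[3]
Op 11: conn=19 S1=31 S2=14 S3=-12 S4=42 blocked=[3]
Op 12: conn=2 S1=14 S2=14 S3=-12 S4=42 blocked=[3]
Op 13: conn=-8 S1=4 S2=14 S3=-12 S4=42 blocked=[1, 2, 3, 4]

Answer: -8 4 14 -12 42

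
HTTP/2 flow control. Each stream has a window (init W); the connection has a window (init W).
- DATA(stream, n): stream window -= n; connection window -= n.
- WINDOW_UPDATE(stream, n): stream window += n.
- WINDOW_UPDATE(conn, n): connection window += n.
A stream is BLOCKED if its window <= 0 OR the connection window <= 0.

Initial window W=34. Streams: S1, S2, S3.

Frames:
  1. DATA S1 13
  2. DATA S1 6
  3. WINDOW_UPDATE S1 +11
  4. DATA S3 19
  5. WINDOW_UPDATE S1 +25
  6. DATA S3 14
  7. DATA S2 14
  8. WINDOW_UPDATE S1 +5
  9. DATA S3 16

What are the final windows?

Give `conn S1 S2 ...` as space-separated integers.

Answer: -48 56 20 -15

Derivation:
Op 1: conn=21 S1=21 S2=34 S3=34 blocked=[]
Op 2: conn=15 S1=15 S2=34 S3=34 blocked=[]
Op 3: conn=15 S1=26 S2=34 S3=34 blocked=[]
Op 4: conn=-4 S1=26 S2=34 S3=15 blocked=[1, 2, 3]
Op 5: conn=-4 S1=51 S2=34 S3=15 blocked=[1, 2, 3]
Op 6: conn=-18 S1=51 S2=34 S3=1 blocked=[1, 2, 3]
Op 7: conn=-32 S1=51 S2=20 S3=1 blocked=[1, 2, 3]
Op 8: conn=-32 S1=56 S2=20 S3=1 blocked=[1, 2, 3]
Op 9: conn=-48 S1=56 S2=20 S3=-15 blocked=[1, 2, 3]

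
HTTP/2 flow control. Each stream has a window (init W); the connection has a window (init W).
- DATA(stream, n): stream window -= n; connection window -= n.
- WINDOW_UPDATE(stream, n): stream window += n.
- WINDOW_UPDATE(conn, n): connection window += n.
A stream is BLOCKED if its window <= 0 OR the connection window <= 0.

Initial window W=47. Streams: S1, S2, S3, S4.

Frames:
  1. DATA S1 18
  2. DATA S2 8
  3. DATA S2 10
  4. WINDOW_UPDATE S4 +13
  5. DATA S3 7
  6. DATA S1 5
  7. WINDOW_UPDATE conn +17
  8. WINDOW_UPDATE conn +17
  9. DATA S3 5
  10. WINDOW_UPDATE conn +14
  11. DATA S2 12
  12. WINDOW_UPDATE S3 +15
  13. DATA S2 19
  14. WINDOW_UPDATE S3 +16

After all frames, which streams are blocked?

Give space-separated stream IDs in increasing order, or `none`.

Answer: S2

Derivation:
Op 1: conn=29 S1=29 S2=47 S3=47 S4=47 blocked=[]
Op 2: conn=21 S1=29 S2=39 S3=47 S4=47 blocked=[]
Op 3: conn=11 S1=29 S2=29 S3=47 S4=47 blocked=[]
Op 4: conn=11 S1=29 S2=29 S3=47 S4=60 blocked=[]
Op 5: conn=4 S1=29 S2=29 S3=40 S4=60 blocked=[]
Op 6: conn=-1 S1=24 S2=29 S3=40 S4=60 blocked=[1, 2, 3, 4]
Op 7: conn=16 S1=24 S2=29 S3=40 S4=60 blocked=[]
Op 8: conn=33 S1=24 S2=29 S3=40 S4=60 blocked=[]
Op 9: conn=28 S1=24 S2=29 S3=35 S4=60 blocked=[]
Op 10: conn=42 S1=24 S2=29 S3=35 S4=60 blocked=[]
Op 11: conn=30 S1=24 S2=17 S3=35 S4=60 blocked=[]
Op 12: conn=30 S1=24 S2=17 S3=50 S4=60 blocked=[]
Op 13: conn=11 S1=24 S2=-2 S3=50 S4=60 blocked=[2]
Op 14: conn=11 S1=24 S2=-2 S3=66 S4=60 blocked=[2]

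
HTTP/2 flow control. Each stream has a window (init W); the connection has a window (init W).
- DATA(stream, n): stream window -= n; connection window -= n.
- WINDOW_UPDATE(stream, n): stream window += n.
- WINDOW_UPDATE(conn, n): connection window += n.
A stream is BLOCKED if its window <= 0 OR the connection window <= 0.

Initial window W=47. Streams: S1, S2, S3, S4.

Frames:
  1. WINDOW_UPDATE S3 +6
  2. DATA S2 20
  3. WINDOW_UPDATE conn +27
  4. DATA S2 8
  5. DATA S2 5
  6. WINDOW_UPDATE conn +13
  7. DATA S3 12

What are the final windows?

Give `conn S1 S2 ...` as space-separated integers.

Answer: 42 47 14 41 47

Derivation:
Op 1: conn=47 S1=47 S2=47 S3=53 S4=47 blocked=[]
Op 2: conn=27 S1=47 S2=27 S3=53 S4=47 blocked=[]
Op 3: conn=54 S1=47 S2=27 S3=53 S4=47 blocked=[]
Op 4: conn=46 S1=47 S2=19 S3=53 S4=47 blocked=[]
Op 5: conn=41 S1=47 S2=14 S3=53 S4=47 blocked=[]
Op 6: conn=54 S1=47 S2=14 S3=53 S4=47 blocked=[]
Op 7: conn=42 S1=47 S2=14 S3=41 S4=47 blocked=[]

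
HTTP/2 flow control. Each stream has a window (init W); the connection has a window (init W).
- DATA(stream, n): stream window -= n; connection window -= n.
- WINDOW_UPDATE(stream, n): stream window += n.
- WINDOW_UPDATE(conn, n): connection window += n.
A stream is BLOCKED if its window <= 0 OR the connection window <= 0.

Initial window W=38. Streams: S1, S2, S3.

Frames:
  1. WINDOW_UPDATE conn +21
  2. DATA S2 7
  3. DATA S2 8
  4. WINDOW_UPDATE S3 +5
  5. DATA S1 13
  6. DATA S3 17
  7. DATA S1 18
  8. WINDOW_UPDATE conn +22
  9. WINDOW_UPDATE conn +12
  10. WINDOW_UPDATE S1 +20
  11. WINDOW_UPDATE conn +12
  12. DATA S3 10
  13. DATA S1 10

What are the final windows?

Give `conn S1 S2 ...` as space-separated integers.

Op 1: conn=59 S1=38 S2=38 S3=38 blocked=[]
Op 2: conn=52 S1=38 S2=31 S3=38 blocked=[]
Op 3: conn=44 S1=38 S2=23 S3=38 blocked=[]
Op 4: conn=44 S1=38 S2=23 S3=43 blocked=[]
Op 5: conn=31 S1=25 S2=23 S3=43 blocked=[]
Op 6: conn=14 S1=25 S2=23 S3=26 blocked=[]
Op 7: conn=-4 S1=7 S2=23 S3=26 blocked=[1, 2, 3]
Op 8: conn=18 S1=7 S2=23 S3=26 blocked=[]
Op 9: conn=30 S1=7 S2=23 S3=26 blocked=[]
Op 10: conn=30 S1=27 S2=23 S3=26 blocked=[]
Op 11: conn=42 S1=27 S2=23 S3=26 blocked=[]
Op 12: conn=32 S1=27 S2=23 S3=16 blocked=[]
Op 13: conn=22 S1=17 S2=23 S3=16 blocked=[]

Answer: 22 17 23 16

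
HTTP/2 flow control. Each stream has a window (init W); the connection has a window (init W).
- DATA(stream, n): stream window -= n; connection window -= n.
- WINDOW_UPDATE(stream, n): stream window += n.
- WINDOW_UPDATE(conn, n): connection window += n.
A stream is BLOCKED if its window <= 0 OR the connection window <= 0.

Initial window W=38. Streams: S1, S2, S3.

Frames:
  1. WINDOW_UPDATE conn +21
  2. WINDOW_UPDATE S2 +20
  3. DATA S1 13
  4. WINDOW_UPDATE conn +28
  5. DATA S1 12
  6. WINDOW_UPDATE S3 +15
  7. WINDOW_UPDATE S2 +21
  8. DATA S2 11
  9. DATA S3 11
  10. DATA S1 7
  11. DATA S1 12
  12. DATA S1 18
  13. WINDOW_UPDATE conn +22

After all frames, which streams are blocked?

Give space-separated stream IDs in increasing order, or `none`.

Answer: S1

Derivation:
Op 1: conn=59 S1=38 S2=38 S3=38 blocked=[]
Op 2: conn=59 S1=38 S2=58 S3=38 blocked=[]
Op 3: conn=46 S1=25 S2=58 S3=38 blocked=[]
Op 4: conn=74 S1=25 S2=58 S3=38 blocked=[]
Op 5: conn=62 S1=13 S2=58 S3=38 blocked=[]
Op 6: conn=62 S1=13 S2=58 S3=53 blocked=[]
Op 7: conn=62 S1=13 S2=79 S3=53 blocked=[]
Op 8: conn=51 S1=13 S2=68 S3=53 blocked=[]
Op 9: conn=40 S1=13 S2=68 S3=42 blocked=[]
Op 10: conn=33 S1=6 S2=68 S3=42 blocked=[]
Op 11: conn=21 S1=-6 S2=68 S3=42 blocked=[1]
Op 12: conn=3 S1=-24 S2=68 S3=42 blocked=[1]
Op 13: conn=25 S1=-24 S2=68 S3=42 blocked=[1]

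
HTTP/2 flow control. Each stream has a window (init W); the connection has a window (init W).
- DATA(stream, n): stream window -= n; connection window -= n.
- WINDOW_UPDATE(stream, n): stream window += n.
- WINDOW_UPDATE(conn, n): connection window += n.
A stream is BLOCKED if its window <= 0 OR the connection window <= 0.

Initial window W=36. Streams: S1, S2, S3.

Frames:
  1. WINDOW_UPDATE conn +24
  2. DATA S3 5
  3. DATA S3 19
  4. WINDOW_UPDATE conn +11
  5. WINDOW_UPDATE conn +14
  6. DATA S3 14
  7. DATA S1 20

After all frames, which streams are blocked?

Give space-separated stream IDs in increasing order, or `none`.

Answer: S3

Derivation:
Op 1: conn=60 S1=36 S2=36 S3=36 blocked=[]
Op 2: conn=55 S1=36 S2=36 S3=31 blocked=[]
Op 3: conn=36 S1=36 S2=36 S3=12 blocked=[]
Op 4: conn=47 S1=36 S2=36 S3=12 blocked=[]
Op 5: conn=61 S1=36 S2=36 S3=12 blocked=[]
Op 6: conn=47 S1=36 S2=36 S3=-2 blocked=[3]
Op 7: conn=27 S1=16 S2=36 S3=-2 blocked=[3]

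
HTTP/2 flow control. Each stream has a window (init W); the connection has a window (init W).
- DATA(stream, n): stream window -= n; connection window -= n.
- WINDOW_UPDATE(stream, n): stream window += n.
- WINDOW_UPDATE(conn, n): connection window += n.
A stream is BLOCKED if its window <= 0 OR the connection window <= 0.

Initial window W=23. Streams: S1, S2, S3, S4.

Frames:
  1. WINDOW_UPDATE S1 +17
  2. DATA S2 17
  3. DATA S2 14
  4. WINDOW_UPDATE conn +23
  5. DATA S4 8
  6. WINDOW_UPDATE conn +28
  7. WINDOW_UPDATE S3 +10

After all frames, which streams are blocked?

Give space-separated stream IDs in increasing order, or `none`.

Op 1: conn=23 S1=40 S2=23 S3=23 S4=23 blocked=[]
Op 2: conn=6 S1=40 S2=6 S3=23 S4=23 blocked=[]
Op 3: conn=-8 S1=40 S2=-8 S3=23 S4=23 blocked=[1, 2, 3, 4]
Op 4: conn=15 S1=40 S2=-8 S3=23 S4=23 blocked=[2]
Op 5: conn=7 S1=40 S2=-8 S3=23 S4=15 blocked=[2]
Op 6: conn=35 S1=40 S2=-8 S3=23 S4=15 blocked=[2]
Op 7: conn=35 S1=40 S2=-8 S3=33 S4=15 blocked=[2]

Answer: S2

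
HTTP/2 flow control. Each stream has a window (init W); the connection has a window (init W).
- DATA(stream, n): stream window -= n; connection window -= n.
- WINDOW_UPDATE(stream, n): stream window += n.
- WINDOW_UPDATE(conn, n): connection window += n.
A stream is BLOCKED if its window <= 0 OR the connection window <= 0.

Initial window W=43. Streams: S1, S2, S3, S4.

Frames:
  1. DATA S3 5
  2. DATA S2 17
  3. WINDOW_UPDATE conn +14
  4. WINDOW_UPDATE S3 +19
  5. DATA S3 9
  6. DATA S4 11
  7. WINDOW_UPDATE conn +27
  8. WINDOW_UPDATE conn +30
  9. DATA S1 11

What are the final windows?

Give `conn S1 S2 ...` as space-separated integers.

Op 1: conn=38 S1=43 S2=43 S3=38 S4=43 blocked=[]
Op 2: conn=21 S1=43 S2=26 S3=38 S4=43 blocked=[]
Op 3: conn=35 S1=43 S2=26 S3=38 S4=43 blocked=[]
Op 4: conn=35 S1=43 S2=26 S3=57 S4=43 blocked=[]
Op 5: conn=26 S1=43 S2=26 S3=48 S4=43 blocked=[]
Op 6: conn=15 S1=43 S2=26 S3=48 S4=32 blocked=[]
Op 7: conn=42 S1=43 S2=26 S3=48 S4=32 blocked=[]
Op 8: conn=72 S1=43 S2=26 S3=48 S4=32 blocked=[]
Op 9: conn=61 S1=32 S2=26 S3=48 S4=32 blocked=[]

Answer: 61 32 26 48 32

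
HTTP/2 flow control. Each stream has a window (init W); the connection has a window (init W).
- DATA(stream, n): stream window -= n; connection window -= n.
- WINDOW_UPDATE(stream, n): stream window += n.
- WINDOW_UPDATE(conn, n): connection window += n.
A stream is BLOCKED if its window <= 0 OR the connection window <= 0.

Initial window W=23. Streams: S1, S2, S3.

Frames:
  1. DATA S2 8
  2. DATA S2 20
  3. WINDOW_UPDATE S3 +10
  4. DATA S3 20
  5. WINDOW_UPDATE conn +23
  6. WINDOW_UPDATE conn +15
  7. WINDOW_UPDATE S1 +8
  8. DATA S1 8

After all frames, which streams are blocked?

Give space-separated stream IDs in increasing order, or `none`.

Answer: S2

Derivation:
Op 1: conn=15 S1=23 S2=15 S3=23 blocked=[]
Op 2: conn=-5 S1=23 S2=-5 S3=23 blocked=[1, 2, 3]
Op 3: conn=-5 S1=23 S2=-5 S3=33 blocked=[1, 2, 3]
Op 4: conn=-25 S1=23 S2=-5 S3=13 blocked=[1, 2, 3]
Op 5: conn=-2 S1=23 S2=-5 S3=13 blocked=[1, 2, 3]
Op 6: conn=13 S1=23 S2=-5 S3=13 blocked=[2]
Op 7: conn=13 S1=31 S2=-5 S3=13 blocked=[2]
Op 8: conn=5 S1=23 S2=-5 S3=13 blocked=[2]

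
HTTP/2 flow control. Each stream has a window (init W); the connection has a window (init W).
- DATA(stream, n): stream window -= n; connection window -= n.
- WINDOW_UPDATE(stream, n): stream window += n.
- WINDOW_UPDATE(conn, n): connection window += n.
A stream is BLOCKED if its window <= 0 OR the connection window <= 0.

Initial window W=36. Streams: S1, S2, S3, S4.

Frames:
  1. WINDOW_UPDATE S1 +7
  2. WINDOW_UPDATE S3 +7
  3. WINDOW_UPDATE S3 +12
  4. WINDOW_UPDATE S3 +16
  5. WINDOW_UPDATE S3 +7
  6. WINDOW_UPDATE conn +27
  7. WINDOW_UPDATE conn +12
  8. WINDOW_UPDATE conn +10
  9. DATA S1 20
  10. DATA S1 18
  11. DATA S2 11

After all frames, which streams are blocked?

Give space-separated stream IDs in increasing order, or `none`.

Answer: none

Derivation:
Op 1: conn=36 S1=43 S2=36 S3=36 S4=36 blocked=[]
Op 2: conn=36 S1=43 S2=36 S3=43 S4=36 blocked=[]
Op 3: conn=36 S1=43 S2=36 S3=55 S4=36 blocked=[]
Op 4: conn=36 S1=43 S2=36 S3=71 S4=36 blocked=[]
Op 5: conn=36 S1=43 S2=36 S3=78 S4=36 blocked=[]
Op 6: conn=63 S1=43 S2=36 S3=78 S4=36 blocked=[]
Op 7: conn=75 S1=43 S2=36 S3=78 S4=36 blocked=[]
Op 8: conn=85 S1=43 S2=36 S3=78 S4=36 blocked=[]
Op 9: conn=65 S1=23 S2=36 S3=78 S4=36 blocked=[]
Op 10: conn=47 S1=5 S2=36 S3=78 S4=36 blocked=[]
Op 11: conn=36 S1=5 S2=25 S3=78 S4=36 blocked=[]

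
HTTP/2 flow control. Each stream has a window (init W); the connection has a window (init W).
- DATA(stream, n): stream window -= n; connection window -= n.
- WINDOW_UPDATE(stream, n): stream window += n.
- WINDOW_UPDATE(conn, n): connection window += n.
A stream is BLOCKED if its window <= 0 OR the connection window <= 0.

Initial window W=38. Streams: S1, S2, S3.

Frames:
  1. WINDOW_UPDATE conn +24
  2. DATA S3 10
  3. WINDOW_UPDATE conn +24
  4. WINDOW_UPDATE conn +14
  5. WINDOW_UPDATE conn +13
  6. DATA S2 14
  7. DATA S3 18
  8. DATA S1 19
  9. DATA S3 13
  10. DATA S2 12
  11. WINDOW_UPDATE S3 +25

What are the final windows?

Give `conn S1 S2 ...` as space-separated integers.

Op 1: conn=62 S1=38 S2=38 S3=38 blocked=[]
Op 2: conn=52 S1=38 S2=38 S3=28 blocked=[]
Op 3: conn=76 S1=38 S2=38 S3=28 blocked=[]
Op 4: conn=90 S1=38 S2=38 S3=28 blocked=[]
Op 5: conn=103 S1=38 S2=38 S3=28 blocked=[]
Op 6: conn=89 S1=38 S2=24 S3=28 blocked=[]
Op 7: conn=71 S1=38 S2=24 S3=10 blocked=[]
Op 8: conn=52 S1=19 S2=24 S3=10 blocked=[]
Op 9: conn=39 S1=19 S2=24 S3=-3 blocked=[3]
Op 10: conn=27 S1=19 S2=12 S3=-3 blocked=[3]
Op 11: conn=27 S1=19 S2=12 S3=22 blocked=[]

Answer: 27 19 12 22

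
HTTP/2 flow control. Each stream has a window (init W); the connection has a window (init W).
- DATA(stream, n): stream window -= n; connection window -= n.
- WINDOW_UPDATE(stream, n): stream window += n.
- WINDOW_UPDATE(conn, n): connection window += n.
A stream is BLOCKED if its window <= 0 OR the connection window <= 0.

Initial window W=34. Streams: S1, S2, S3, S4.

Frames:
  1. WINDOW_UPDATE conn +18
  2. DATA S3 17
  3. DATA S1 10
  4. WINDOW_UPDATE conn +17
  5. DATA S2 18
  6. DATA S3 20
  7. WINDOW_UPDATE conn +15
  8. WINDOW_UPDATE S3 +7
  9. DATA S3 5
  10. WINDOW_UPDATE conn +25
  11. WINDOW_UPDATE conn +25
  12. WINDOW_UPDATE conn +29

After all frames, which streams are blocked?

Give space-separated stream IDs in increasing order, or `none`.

Answer: S3

Derivation:
Op 1: conn=52 S1=34 S2=34 S3=34 S4=34 blocked=[]
Op 2: conn=35 S1=34 S2=34 S3=17 S4=34 blocked=[]
Op 3: conn=25 S1=24 S2=34 S3=17 S4=34 blocked=[]
Op 4: conn=42 S1=24 S2=34 S3=17 S4=34 blocked=[]
Op 5: conn=24 S1=24 S2=16 S3=17 S4=34 blocked=[]
Op 6: conn=4 S1=24 S2=16 S3=-3 S4=34 blocked=[3]
Op 7: conn=19 S1=24 S2=16 S3=-3 S4=34 blocked=[3]
Op 8: conn=19 S1=24 S2=16 S3=4 S4=34 blocked=[]
Op 9: conn=14 S1=24 S2=16 S3=-1 S4=34 blocked=[3]
Op 10: conn=39 S1=24 S2=16 S3=-1 S4=34 blocked=[3]
Op 11: conn=64 S1=24 S2=16 S3=-1 S4=34 blocked=[3]
Op 12: conn=93 S1=24 S2=16 S3=-1 S4=34 blocked=[3]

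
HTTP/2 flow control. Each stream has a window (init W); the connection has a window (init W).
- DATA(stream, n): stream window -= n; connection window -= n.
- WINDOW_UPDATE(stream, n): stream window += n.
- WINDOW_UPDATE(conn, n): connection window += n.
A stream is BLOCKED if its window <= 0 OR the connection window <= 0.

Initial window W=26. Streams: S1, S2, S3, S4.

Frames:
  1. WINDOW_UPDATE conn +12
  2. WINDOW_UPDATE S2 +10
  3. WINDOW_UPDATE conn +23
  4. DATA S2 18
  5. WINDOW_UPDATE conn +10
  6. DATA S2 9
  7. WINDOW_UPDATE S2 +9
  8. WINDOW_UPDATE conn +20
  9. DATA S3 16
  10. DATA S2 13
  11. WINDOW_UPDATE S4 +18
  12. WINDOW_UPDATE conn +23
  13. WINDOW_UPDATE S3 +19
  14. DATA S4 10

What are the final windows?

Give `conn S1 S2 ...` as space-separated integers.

Answer: 48 26 5 29 34

Derivation:
Op 1: conn=38 S1=26 S2=26 S3=26 S4=26 blocked=[]
Op 2: conn=38 S1=26 S2=36 S3=26 S4=26 blocked=[]
Op 3: conn=61 S1=26 S2=36 S3=26 S4=26 blocked=[]
Op 4: conn=43 S1=26 S2=18 S3=26 S4=26 blocked=[]
Op 5: conn=53 S1=26 S2=18 S3=26 S4=26 blocked=[]
Op 6: conn=44 S1=26 S2=9 S3=26 S4=26 blocked=[]
Op 7: conn=44 S1=26 S2=18 S3=26 S4=26 blocked=[]
Op 8: conn=64 S1=26 S2=18 S3=26 S4=26 blocked=[]
Op 9: conn=48 S1=26 S2=18 S3=10 S4=26 blocked=[]
Op 10: conn=35 S1=26 S2=5 S3=10 S4=26 blocked=[]
Op 11: conn=35 S1=26 S2=5 S3=10 S4=44 blocked=[]
Op 12: conn=58 S1=26 S2=5 S3=10 S4=44 blocked=[]
Op 13: conn=58 S1=26 S2=5 S3=29 S4=44 blocked=[]
Op 14: conn=48 S1=26 S2=5 S3=29 S4=34 blocked=[]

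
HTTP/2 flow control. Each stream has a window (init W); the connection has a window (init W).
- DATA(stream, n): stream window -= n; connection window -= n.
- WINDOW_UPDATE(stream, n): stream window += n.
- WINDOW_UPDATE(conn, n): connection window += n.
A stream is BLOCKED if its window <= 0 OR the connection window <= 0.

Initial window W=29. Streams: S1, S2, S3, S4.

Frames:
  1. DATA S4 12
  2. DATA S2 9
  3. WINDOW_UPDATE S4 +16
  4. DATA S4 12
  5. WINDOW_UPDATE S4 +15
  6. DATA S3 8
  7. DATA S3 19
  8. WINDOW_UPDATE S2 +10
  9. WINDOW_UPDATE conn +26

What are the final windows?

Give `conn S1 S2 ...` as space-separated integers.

Op 1: conn=17 S1=29 S2=29 S3=29 S4=17 blocked=[]
Op 2: conn=8 S1=29 S2=20 S3=29 S4=17 blocked=[]
Op 3: conn=8 S1=29 S2=20 S3=29 S4=33 blocked=[]
Op 4: conn=-4 S1=29 S2=20 S3=29 S4=21 blocked=[1, 2, 3, 4]
Op 5: conn=-4 S1=29 S2=20 S3=29 S4=36 blocked=[1, 2, 3, 4]
Op 6: conn=-12 S1=29 S2=20 S3=21 S4=36 blocked=[1, 2, 3, 4]
Op 7: conn=-31 S1=29 S2=20 S3=2 S4=36 blocked=[1, 2, 3, 4]
Op 8: conn=-31 S1=29 S2=30 S3=2 S4=36 blocked=[1, 2, 3, 4]
Op 9: conn=-5 S1=29 S2=30 S3=2 S4=36 blocked=[1, 2, 3, 4]

Answer: -5 29 30 2 36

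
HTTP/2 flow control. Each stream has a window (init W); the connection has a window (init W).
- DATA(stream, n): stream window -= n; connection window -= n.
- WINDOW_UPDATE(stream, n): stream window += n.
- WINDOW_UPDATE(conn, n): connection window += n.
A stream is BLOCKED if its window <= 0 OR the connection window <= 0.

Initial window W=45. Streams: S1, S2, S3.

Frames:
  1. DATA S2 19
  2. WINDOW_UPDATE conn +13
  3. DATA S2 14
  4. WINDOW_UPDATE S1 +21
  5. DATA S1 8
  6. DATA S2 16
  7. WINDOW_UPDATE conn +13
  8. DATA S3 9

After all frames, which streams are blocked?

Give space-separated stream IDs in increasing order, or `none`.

Op 1: conn=26 S1=45 S2=26 S3=45 blocked=[]
Op 2: conn=39 S1=45 S2=26 S3=45 blocked=[]
Op 3: conn=25 S1=45 S2=12 S3=45 blocked=[]
Op 4: conn=25 S1=66 S2=12 S3=45 blocked=[]
Op 5: conn=17 S1=58 S2=12 S3=45 blocked=[]
Op 6: conn=1 S1=58 S2=-4 S3=45 blocked=[2]
Op 7: conn=14 S1=58 S2=-4 S3=45 blocked=[2]
Op 8: conn=5 S1=58 S2=-4 S3=36 blocked=[2]

Answer: S2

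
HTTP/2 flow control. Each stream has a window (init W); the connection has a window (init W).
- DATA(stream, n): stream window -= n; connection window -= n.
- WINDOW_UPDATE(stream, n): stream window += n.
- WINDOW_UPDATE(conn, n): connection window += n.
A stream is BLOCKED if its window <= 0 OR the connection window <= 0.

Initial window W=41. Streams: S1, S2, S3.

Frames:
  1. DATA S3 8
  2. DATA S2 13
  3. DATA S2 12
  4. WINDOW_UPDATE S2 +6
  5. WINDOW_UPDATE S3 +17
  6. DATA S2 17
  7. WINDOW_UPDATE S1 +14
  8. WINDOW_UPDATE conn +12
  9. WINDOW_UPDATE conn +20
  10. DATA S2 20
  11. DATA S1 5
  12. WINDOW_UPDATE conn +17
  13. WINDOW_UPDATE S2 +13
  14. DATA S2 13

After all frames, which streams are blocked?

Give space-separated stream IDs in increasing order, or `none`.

Answer: S2

Derivation:
Op 1: conn=33 S1=41 S2=41 S3=33 blocked=[]
Op 2: conn=20 S1=41 S2=28 S3=33 blocked=[]
Op 3: conn=8 S1=41 S2=16 S3=33 blocked=[]
Op 4: conn=8 S1=41 S2=22 S3=33 blocked=[]
Op 5: conn=8 S1=41 S2=22 S3=50 blocked=[]
Op 6: conn=-9 S1=41 S2=5 S3=50 blocked=[1, 2, 3]
Op 7: conn=-9 S1=55 S2=5 S3=50 blocked=[1, 2, 3]
Op 8: conn=3 S1=55 S2=5 S3=50 blocked=[]
Op 9: conn=23 S1=55 S2=5 S3=50 blocked=[]
Op 10: conn=3 S1=55 S2=-15 S3=50 blocked=[2]
Op 11: conn=-2 S1=50 S2=-15 S3=50 blocked=[1, 2, 3]
Op 12: conn=15 S1=50 S2=-15 S3=50 blocked=[2]
Op 13: conn=15 S1=50 S2=-2 S3=50 blocked=[2]
Op 14: conn=2 S1=50 S2=-15 S3=50 blocked=[2]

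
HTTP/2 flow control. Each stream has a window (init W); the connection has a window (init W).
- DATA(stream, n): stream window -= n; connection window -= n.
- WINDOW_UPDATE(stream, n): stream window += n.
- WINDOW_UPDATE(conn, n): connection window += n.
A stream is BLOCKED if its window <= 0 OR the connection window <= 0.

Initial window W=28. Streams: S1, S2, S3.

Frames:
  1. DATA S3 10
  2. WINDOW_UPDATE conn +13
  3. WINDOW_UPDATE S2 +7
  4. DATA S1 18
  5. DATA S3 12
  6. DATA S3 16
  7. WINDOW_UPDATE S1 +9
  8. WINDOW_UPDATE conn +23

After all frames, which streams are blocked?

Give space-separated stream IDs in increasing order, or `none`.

Op 1: conn=18 S1=28 S2=28 S3=18 blocked=[]
Op 2: conn=31 S1=28 S2=28 S3=18 blocked=[]
Op 3: conn=31 S1=28 S2=35 S3=18 blocked=[]
Op 4: conn=13 S1=10 S2=35 S3=18 blocked=[]
Op 5: conn=1 S1=10 S2=35 S3=6 blocked=[]
Op 6: conn=-15 S1=10 S2=35 S3=-10 blocked=[1, 2, 3]
Op 7: conn=-15 S1=19 S2=35 S3=-10 blocked=[1, 2, 3]
Op 8: conn=8 S1=19 S2=35 S3=-10 blocked=[3]

Answer: S3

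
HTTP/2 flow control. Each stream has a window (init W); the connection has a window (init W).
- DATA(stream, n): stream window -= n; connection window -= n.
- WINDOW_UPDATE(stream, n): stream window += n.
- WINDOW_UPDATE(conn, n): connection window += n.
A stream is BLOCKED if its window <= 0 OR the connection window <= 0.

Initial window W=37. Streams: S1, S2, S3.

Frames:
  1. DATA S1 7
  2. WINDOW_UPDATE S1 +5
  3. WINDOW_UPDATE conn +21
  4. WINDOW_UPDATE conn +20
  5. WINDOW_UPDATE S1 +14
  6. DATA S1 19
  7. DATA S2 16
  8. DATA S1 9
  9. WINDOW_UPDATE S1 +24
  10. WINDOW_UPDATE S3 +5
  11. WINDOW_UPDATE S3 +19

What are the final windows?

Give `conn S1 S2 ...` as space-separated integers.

Answer: 27 45 21 61

Derivation:
Op 1: conn=30 S1=30 S2=37 S3=37 blocked=[]
Op 2: conn=30 S1=35 S2=37 S3=37 blocked=[]
Op 3: conn=51 S1=35 S2=37 S3=37 blocked=[]
Op 4: conn=71 S1=35 S2=37 S3=37 blocked=[]
Op 5: conn=71 S1=49 S2=37 S3=37 blocked=[]
Op 6: conn=52 S1=30 S2=37 S3=37 blocked=[]
Op 7: conn=36 S1=30 S2=21 S3=37 blocked=[]
Op 8: conn=27 S1=21 S2=21 S3=37 blocked=[]
Op 9: conn=27 S1=45 S2=21 S3=37 blocked=[]
Op 10: conn=27 S1=45 S2=21 S3=42 blocked=[]
Op 11: conn=27 S1=45 S2=21 S3=61 blocked=[]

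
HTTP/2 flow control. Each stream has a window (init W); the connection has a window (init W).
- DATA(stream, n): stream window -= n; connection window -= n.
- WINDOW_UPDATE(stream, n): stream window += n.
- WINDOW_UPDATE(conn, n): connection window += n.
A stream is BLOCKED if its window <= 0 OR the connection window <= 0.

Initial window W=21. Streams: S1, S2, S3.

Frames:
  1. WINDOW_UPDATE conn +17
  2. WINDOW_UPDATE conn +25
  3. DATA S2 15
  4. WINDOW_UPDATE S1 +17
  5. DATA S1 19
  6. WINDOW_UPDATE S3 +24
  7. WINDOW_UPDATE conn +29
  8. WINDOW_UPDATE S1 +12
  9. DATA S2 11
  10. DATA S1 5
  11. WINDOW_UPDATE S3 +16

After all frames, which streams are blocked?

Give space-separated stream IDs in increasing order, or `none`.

Op 1: conn=38 S1=21 S2=21 S3=21 blocked=[]
Op 2: conn=63 S1=21 S2=21 S3=21 blocked=[]
Op 3: conn=48 S1=21 S2=6 S3=21 blocked=[]
Op 4: conn=48 S1=38 S2=6 S3=21 blocked=[]
Op 5: conn=29 S1=19 S2=6 S3=21 blocked=[]
Op 6: conn=29 S1=19 S2=6 S3=45 blocked=[]
Op 7: conn=58 S1=19 S2=6 S3=45 blocked=[]
Op 8: conn=58 S1=31 S2=6 S3=45 blocked=[]
Op 9: conn=47 S1=31 S2=-5 S3=45 blocked=[2]
Op 10: conn=42 S1=26 S2=-5 S3=45 blocked=[2]
Op 11: conn=42 S1=26 S2=-5 S3=61 blocked=[2]

Answer: S2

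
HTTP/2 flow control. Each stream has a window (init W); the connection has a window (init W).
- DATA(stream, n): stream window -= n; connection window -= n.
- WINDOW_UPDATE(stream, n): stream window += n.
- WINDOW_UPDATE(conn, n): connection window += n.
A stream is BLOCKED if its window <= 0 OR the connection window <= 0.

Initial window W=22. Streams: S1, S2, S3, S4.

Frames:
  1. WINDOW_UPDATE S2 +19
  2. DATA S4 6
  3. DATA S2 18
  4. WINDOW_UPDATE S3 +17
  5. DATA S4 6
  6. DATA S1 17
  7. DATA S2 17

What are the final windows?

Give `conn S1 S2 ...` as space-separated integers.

Op 1: conn=22 S1=22 S2=41 S3=22 S4=22 blocked=[]
Op 2: conn=16 S1=22 S2=41 S3=22 S4=16 blocked=[]
Op 3: conn=-2 S1=22 S2=23 S3=22 S4=16 blocked=[1, 2, 3, 4]
Op 4: conn=-2 S1=22 S2=23 S3=39 S4=16 blocked=[1, 2, 3, 4]
Op 5: conn=-8 S1=22 S2=23 S3=39 S4=10 blocked=[1, 2, 3, 4]
Op 6: conn=-25 S1=5 S2=23 S3=39 S4=10 blocked=[1, 2, 3, 4]
Op 7: conn=-42 S1=5 S2=6 S3=39 S4=10 blocked=[1, 2, 3, 4]

Answer: -42 5 6 39 10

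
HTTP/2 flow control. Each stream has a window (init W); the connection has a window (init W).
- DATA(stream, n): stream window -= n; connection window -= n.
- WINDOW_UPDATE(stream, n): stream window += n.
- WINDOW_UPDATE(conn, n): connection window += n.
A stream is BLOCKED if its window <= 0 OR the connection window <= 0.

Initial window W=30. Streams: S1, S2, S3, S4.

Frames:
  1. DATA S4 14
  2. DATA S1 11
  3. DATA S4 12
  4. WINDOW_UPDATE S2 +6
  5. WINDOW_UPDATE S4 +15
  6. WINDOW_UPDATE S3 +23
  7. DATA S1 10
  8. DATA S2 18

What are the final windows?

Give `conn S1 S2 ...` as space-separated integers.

Op 1: conn=16 S1=30 S2=30 S3=30 S4=16 blocked=[]
Op 2: conn=5 S1=19 S2=30 S3=30 S4=16 blocked=[]
Op 3: conn=-7 S1=19 S2=30 S3=30 S4=4 blocked=[1, 2, 3, 4]
Op 4: conn=-7 S1=19 S2=36 S3=30 S4=4 blocked=[1, 2, 3, 4]
Op 5: conn=-7 S1=19 S2=36 S3=30 S4=19 blocked=[1, 2, 3, 4]
Op 6: conn=-7 S1=19 S2=36 S3=53 S4=19 blocked=[1, 2, 3, 4]
Op 7: conn=-17 S1=9 S2=36 S3=53 S4=19 blocked=[1, 2, 3, 4]
Op 8: conn=-35 S1=9 S2=18 S3=53 S4=19 blocked=[1, 2, 3, 4]

Answer: -35 9 18 53 19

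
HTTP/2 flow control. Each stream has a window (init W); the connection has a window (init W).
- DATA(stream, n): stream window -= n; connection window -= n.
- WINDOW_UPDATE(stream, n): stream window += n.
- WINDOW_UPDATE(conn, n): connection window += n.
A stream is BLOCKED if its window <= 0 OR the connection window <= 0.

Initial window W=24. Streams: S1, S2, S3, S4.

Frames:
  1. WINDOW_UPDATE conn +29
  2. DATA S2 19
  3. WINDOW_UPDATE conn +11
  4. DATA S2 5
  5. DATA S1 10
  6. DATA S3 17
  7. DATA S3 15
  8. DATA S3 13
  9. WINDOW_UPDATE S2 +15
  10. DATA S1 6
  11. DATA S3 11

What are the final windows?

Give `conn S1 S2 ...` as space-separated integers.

Answer: -32 8 15 -32 24

Derivation:
Op 1: conn=53 S1=24 S2=24 S3=24 S4=24 blocked=[]
Op 2: conn=34 S1=24 S2=5 S3=24 S4=24 blocked=[]
Op 3: conn=45 S1=24 S2=5 S3=24 S4=24 blocked=[]
Op 4: conn=40 S1=24 S2=0 S3=24 S4=24 blocked=[2]
Op 5: conn=30 S1=14 S2=0 S3=24 S4=24 blocked=[2]
Op 6: conn=13 S1=14 S2=0 S3=7 S4=24 blocked=[2]
Op 7: conn=-2 S1=14 S2=0 S3=-8 S4=24 blocked=[1, 2, 3, 4]
Op 8: conn=-15 S1=14 S2=0 S3=-21 S4=24 blocked=[1, 2, 3, 4]
Op 9: conn=-15 S1=14 S2=15 S3=-21 S4=24 blocked=[1, 2, 3, 4]
Op 10: conn=-21 S1=8 S2=15 S3=-21 S4=24 blocked=[1, 2, 3, 4]
Op 11: conn=-32 S1=8 S2=15 S3=-32 S4=24 blocked=[1, 2, 3, 4]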